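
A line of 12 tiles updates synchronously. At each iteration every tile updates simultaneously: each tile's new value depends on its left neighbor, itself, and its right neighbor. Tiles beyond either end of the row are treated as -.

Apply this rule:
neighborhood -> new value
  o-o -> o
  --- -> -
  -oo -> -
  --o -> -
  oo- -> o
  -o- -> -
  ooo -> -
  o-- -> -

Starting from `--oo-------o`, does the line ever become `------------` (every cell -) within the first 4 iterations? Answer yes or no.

yes

iteration 1: ---o--------
iteration 2: ------------
all cells are - at iteration 2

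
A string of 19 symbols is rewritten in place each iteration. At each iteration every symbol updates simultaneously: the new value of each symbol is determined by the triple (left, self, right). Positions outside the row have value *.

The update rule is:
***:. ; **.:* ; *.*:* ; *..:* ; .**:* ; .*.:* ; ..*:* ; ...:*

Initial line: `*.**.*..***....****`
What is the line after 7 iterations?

*********.******...

iteration 1: *********.******...
iteration 2: ........***....****
iteration 3: *********.******...  (repeats iteration 1; period 2)
iteration 7: *********.******...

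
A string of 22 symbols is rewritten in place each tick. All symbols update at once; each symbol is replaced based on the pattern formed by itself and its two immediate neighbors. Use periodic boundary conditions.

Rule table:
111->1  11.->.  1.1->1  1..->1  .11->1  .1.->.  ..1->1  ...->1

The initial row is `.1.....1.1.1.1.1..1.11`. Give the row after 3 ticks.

tick 1: 1.11111.1.1.1.1.11.11.
tick 2: .11111.1.1.1.1.11.11.1
tick 3: 11111.1.1.1.1.11.11.1.

11111.1.1.1.1.11.11.1.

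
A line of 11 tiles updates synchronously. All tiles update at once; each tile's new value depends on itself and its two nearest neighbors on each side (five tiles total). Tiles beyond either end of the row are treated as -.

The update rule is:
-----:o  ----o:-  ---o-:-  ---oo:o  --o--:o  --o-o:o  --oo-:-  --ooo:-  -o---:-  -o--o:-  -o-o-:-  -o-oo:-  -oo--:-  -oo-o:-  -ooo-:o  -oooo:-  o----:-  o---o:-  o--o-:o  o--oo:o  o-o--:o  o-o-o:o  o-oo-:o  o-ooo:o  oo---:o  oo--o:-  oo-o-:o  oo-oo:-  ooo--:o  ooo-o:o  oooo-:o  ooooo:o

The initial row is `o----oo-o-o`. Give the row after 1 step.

o---o--oo-o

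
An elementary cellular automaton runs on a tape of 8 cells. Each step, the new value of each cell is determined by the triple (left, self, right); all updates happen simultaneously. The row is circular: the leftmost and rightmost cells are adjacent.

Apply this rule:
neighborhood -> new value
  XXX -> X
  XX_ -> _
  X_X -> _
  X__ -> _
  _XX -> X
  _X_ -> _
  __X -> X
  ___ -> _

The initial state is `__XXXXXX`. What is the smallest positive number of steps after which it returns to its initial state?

_XXXXXX_
XXXXXX__
XXXXX__X
XXXX__XX
XXX__XXX
XX__XXXX
X__XXXXX
__XXXXXX

8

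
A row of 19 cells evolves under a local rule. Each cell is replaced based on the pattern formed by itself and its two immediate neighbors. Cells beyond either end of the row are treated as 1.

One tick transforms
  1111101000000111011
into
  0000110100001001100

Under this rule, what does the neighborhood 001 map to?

At position 12 the neighborhood is 001; the next row has 1 there.

1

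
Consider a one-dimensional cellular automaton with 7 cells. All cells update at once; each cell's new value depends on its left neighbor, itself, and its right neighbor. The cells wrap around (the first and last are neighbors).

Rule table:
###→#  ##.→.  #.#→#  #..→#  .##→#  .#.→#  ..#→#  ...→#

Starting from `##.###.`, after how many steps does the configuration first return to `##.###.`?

#.###.#
.###.##
###.##.
##.##.#
#.##.##
.##.###
##.###.

7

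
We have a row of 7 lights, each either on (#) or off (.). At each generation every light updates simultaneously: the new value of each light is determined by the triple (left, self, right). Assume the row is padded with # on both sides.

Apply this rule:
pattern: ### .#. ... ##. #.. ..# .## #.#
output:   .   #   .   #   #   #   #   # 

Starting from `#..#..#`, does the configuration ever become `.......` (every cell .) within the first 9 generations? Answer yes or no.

#######
.......
all cells are . at generation 2

yes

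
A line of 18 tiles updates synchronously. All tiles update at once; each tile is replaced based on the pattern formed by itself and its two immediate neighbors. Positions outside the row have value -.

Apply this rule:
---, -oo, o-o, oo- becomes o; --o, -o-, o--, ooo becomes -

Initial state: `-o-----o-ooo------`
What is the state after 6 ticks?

---ooo--oo-o-ooooo
oo-o-o--ooo-oo---o
ooo-o---o-oooo-o--
o-oo--o--oo--oo--o
-ooo-----oo--oo---
-o-o-ooo-oo--oo-oo

-o-o-ooo-oo--oo-oo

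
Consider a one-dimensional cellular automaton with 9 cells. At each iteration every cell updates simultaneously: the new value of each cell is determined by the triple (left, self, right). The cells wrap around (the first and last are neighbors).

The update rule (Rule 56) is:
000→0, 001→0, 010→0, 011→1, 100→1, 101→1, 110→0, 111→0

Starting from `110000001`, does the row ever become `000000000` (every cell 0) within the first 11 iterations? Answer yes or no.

001000001
100100000
010010000
001001000
000100100
000010010
000001001
100000100
010000010
001000001  (repeats iteration 1; period 9)
iteration 11: 100100000
iteration 11 is 100100000, still not uniform 0

no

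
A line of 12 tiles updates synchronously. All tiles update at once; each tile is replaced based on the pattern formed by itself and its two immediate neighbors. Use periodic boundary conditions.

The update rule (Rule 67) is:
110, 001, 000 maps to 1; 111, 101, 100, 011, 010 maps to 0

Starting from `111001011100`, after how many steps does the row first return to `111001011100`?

12

001010000101
010000111000
100111001011
101001010000
000010000111
011100111001
000101001010
111000010000
001011100111
010000101001
000111000010
111001011100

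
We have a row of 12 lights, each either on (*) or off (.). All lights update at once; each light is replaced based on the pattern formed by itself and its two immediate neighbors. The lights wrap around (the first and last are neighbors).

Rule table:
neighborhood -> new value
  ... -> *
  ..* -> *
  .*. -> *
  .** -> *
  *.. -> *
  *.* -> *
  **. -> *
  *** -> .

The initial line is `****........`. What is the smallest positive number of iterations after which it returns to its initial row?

*..*********
****........

2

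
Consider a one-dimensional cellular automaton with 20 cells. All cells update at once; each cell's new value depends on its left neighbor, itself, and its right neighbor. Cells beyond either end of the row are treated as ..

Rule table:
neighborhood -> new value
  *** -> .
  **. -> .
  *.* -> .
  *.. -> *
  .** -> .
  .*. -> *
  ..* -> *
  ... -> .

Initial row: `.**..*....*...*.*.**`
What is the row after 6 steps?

*..****..***.**.*...
***....**.......**..
...*..*..*.....*..*.
..*********...******
.*.........*.*......
***.......**.**.....

***.......**.**.....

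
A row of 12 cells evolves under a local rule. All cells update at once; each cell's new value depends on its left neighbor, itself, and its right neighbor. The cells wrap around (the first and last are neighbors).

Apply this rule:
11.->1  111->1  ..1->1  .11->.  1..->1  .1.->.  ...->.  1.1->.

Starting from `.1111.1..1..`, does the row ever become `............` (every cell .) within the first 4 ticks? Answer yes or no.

tick 1: 1.111..11.1.
tick 2: ...1111.1...
tick 3: ..1.111..1..
tick 4: .1...1111.1.
tick 4 is .1...1111.1., still not uniform .

no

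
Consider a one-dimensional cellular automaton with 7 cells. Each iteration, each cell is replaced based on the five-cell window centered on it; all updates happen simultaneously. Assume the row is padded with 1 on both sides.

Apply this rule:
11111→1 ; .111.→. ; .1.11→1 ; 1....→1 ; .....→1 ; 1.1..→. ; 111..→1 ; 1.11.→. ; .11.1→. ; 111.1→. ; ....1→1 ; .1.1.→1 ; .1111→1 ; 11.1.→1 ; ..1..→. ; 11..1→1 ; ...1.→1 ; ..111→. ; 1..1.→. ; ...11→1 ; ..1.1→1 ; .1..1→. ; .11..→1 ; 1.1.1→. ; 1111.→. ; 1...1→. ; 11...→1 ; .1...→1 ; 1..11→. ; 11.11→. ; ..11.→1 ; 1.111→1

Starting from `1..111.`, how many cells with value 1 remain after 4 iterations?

11.....
.111111
.111111  (fixed point — unchanged through iteration 4)
count of 1: 6

6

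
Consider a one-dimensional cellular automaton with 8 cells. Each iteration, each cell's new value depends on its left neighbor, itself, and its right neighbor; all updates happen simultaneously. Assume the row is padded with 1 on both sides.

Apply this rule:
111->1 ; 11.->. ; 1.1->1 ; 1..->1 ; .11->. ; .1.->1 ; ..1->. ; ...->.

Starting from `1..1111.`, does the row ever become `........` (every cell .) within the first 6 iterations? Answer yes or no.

iteration 1: .1..11.1
iteration 2: 111...1.
iteration 3: 11.1..11
iteration 4: 1.111..1
iteration 5: .1.1.1..
iteration 6: 1111111.
iteration 6 is 1111111., still not uniform .

no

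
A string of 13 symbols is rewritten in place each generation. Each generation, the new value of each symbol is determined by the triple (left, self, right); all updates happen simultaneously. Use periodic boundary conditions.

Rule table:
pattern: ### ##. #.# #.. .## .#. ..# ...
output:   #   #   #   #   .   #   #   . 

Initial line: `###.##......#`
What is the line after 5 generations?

###.####.###.

####.##....#.
.####.##..###
#.####.###.##
##.####.###.#
###.####.###.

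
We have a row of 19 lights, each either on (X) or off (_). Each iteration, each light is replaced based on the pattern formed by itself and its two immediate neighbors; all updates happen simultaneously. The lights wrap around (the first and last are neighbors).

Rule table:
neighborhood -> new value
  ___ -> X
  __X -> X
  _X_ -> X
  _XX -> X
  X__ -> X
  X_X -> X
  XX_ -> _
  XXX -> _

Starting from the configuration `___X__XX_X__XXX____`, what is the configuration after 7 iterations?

XXXXXXX_XXXXX__XXXX
_______XX____XXX___
XXXXXXXX_XXXXX__XXX
________XX____XXX__
XXXXXXXXX_XXXXX__XX
_________XX____XXX_
XXXXXXXXXX_XXXXX__X

XXXXXXXXXX_XXXXX__X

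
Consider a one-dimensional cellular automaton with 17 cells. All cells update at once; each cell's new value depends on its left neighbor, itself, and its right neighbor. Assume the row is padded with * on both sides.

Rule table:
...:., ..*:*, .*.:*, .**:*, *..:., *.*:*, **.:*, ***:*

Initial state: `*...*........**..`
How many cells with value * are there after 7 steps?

16

*..**.......***.*
*.***......******
*****.....*******
*****....********
*****...*********
*****..**********
*****.***********
count of *: 16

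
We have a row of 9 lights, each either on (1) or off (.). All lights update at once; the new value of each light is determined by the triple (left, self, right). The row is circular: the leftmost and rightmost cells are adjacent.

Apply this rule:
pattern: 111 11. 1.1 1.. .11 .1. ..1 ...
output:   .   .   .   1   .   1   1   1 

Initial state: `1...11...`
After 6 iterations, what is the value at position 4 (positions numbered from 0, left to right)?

1111..111
....11...
1111..111  (repeats iteration 1; period 2)
iteration 6: ....11...
position 4 holds 1

1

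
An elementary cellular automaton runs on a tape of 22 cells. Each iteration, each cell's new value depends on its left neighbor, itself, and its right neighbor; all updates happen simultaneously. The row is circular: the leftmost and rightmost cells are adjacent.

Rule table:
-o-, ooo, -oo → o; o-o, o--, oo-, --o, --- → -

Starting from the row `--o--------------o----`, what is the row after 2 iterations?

iteration 1: --o--------------o----  (fixed point — unchanged through iteration 2)

--o--------------o----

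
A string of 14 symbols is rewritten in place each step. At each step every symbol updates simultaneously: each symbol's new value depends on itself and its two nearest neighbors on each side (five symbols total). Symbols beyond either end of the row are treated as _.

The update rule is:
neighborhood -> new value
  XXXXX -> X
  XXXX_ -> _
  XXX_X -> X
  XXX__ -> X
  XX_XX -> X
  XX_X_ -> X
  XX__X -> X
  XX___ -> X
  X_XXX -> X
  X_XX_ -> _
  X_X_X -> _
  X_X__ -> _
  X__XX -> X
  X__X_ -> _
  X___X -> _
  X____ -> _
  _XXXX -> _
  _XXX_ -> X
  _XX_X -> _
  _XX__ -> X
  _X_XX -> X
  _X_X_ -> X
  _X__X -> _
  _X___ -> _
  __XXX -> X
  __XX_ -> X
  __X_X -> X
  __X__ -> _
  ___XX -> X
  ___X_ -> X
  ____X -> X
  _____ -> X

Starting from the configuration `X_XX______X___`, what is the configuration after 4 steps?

XX_XX_XXXX___X
X_X__XX__XX_X_
XX__XXXXXX_X__
XXXXX_XX_XX___

XXXXX_XX_XX___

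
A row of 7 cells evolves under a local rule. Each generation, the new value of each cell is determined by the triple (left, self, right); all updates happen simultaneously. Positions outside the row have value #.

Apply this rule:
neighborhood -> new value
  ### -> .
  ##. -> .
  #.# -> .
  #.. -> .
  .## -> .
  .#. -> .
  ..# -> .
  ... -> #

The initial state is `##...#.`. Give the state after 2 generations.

...#...
.#...#.

.#...#.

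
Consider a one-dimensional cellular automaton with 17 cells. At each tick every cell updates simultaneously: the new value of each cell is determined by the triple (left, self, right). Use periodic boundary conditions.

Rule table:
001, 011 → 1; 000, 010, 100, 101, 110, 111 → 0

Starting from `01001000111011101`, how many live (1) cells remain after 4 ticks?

00010001100010000
00100011000100000
01000110001000000
10001100010000000
count of 1: 4

4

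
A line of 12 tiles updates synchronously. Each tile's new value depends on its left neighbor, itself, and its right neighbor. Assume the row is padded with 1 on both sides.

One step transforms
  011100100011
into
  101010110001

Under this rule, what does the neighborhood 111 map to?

1

At position 2 the neighborhood is 111; the next row has 1 there.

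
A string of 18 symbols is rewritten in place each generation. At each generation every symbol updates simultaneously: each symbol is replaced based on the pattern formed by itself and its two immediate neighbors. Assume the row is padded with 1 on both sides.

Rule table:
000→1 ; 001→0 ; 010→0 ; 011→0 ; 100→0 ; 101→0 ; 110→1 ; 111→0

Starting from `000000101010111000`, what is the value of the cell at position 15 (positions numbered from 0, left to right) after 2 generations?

011110000000001010
000010111111100000
position 15 holds 0

0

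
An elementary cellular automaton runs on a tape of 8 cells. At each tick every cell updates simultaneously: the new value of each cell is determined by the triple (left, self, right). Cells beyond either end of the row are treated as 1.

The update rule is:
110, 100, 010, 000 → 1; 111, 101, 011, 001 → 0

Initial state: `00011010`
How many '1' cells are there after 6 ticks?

11001010
01101010
00101010
10101010
10101010  (fixed point — unchanged through tick 6)
count of 1: 4

4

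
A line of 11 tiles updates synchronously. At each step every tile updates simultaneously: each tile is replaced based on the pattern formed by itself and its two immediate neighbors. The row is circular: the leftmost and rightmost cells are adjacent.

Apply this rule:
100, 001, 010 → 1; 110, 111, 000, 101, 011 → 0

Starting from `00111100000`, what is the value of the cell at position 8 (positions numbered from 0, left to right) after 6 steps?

0

step 1: 01000010000
step 2: 11100111000
step 3: 00011000101
step 4: 10100101101
step 5: 00111100000  (repeats step 0; period 5)
step 6: 01000010000
position 8 holds 0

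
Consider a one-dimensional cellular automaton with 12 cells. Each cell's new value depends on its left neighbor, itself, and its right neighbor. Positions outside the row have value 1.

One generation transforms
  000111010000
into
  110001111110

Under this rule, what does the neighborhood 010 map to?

At position 7 the neighborhood is 010; the next row has 1 there.

1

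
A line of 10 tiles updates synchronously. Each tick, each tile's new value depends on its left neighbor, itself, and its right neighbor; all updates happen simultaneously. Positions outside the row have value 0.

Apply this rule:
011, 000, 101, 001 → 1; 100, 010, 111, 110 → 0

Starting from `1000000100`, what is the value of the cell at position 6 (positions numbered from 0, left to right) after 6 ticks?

1

0011111001
1110000010
1000111100
0011100001
1110001110
1000111000
position 6 holds 1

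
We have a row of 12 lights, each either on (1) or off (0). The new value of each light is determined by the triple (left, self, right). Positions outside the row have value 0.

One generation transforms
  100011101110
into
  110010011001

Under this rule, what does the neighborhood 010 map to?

At position 0 the neighborhood is 010; the next row has 1 there.

1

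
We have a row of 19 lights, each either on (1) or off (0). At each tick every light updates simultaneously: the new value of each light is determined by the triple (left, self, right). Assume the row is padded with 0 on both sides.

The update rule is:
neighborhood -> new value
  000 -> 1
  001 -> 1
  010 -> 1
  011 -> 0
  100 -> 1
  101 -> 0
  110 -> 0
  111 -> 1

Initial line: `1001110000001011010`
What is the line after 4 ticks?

1110101111111000011
0100100111110111100
1111111011100011011
0111110001011100000

0111110001011100000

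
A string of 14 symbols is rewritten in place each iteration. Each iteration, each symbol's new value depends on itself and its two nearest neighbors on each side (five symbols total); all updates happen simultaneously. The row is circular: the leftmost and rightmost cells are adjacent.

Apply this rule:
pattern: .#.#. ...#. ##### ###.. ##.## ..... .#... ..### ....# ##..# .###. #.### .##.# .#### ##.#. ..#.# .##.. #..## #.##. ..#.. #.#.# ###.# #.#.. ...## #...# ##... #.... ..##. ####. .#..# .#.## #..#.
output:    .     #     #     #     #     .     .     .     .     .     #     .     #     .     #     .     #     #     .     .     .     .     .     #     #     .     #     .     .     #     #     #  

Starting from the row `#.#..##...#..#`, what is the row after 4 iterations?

##.##.##.#.##.

##.##.#.##.##.
.##.##.#.##.##
#.##.##.#.##.#
##.##.##.#.##.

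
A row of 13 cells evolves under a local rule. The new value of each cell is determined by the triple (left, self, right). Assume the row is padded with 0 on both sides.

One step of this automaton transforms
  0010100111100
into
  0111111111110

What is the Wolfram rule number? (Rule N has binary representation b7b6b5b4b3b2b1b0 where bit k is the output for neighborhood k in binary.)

254

position 8: 111 → 1  (bit 7 = 1)
position 10: 110 → 1  (bit 6 = 1)
position 3: 101 → 1  (bit 5 = 1)
position 5: 100 → 1  (bit 4 = 1)
position 7: 011 → 1  (bit 3 = 1)
position 2: 010 → 1  (bit 2 = 1)
position 1: 001 → 1  (bit 1 = 1)
position 0: 000 → 0  (bit 0 = 0)
bits b7..b0 = 11111110 = 254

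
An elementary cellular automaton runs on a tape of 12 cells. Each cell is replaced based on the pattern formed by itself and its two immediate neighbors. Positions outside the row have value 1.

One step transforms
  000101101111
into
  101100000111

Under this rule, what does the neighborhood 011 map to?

At position 5 the neighborhood is 011; the next row has 0 there.

0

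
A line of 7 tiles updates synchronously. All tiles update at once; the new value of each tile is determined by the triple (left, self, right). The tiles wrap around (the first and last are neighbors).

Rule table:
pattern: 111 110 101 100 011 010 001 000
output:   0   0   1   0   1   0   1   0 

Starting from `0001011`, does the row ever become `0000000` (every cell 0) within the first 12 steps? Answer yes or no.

no

0010110
0101100
1011000
0110001
1100010
1000101
0001011  (repeats step 0; period 7)
step 12: 1100010
step 12 is 1100010, still not uniform 0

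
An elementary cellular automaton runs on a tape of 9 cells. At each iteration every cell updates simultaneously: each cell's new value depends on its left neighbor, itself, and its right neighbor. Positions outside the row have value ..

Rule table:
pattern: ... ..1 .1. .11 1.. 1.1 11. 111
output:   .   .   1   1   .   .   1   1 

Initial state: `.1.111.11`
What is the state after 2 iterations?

.1.111.11

.1.111.11  (fixed point — unchanged through iteration 2)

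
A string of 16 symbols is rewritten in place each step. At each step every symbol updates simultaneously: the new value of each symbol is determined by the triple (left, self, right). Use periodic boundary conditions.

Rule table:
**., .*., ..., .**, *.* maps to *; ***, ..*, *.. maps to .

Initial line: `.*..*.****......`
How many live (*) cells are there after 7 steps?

.*..***..*.*****
**..*.*..***...*
.*..***..*.*.*.*
**..*.*..*******
.*..***..*......
.*..*.*..*.*****
**..***..***...*
count of *: 9

9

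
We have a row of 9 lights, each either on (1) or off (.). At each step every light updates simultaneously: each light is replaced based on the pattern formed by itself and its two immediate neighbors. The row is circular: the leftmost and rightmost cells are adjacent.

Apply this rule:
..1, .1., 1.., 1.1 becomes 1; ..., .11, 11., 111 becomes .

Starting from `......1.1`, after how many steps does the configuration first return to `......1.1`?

4

step 1: 1....1111
step 2: .1..1....
step 3: 111111...
step 4: ......1.1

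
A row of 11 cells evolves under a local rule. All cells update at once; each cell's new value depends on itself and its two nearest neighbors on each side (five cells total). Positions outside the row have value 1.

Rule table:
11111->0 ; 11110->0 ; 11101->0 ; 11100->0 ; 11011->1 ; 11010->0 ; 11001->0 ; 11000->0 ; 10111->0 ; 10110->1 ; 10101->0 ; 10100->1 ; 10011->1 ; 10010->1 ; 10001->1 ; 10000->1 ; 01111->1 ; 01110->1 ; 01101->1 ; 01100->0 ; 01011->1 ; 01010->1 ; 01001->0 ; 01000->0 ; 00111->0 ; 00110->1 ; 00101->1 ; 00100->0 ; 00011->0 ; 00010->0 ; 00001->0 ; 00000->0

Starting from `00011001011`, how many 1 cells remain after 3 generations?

01010011101
00110101010
01110010101
count of 1: 6

6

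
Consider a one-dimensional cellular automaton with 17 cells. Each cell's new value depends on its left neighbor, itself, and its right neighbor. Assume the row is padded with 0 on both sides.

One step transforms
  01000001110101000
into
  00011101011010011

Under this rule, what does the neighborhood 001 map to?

0

At position 0 the neighborhood is 001; the next row has 0 there.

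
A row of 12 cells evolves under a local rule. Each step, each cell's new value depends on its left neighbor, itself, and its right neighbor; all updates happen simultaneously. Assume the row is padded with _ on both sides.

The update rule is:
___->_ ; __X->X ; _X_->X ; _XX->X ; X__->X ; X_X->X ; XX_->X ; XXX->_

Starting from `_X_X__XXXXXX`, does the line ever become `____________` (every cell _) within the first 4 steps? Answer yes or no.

no

XXXXXXX____X
X_____XX__XX
XX___XXXXXXX
XXX_XX_____X
step 4 is XXX_XX_____X, still not uniform _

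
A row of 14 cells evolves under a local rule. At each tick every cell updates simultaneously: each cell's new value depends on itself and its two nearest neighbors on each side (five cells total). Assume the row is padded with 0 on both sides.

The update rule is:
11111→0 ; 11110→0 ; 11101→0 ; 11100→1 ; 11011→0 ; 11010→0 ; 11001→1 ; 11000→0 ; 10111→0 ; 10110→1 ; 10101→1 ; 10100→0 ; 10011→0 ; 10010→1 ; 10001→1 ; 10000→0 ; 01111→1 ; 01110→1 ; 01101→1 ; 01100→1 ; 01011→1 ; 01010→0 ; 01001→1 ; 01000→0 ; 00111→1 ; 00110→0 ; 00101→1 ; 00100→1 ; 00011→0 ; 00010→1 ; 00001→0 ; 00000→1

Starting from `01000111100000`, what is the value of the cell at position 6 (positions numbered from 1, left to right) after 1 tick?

1

11010110100111
position 6 holds 1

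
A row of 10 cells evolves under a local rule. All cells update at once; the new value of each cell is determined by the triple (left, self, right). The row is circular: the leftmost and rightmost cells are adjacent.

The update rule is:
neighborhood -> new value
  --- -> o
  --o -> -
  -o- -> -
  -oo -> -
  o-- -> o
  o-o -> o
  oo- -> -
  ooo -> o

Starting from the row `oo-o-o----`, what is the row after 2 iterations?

o--o-o-o-o

iteration 1: --o-o-ooo-
iteration 2: o--o-o-o-o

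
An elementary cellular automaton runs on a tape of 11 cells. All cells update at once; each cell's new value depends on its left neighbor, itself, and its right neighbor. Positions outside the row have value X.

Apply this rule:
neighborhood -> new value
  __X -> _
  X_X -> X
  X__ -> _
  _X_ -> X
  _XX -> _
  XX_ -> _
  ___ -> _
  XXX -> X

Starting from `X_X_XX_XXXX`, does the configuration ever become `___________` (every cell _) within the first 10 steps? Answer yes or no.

yes

_XXX__X_XXX
X_X___XX_XX
_XX_____X_X
X_______XX_
__________X
___________
all cells are _ at step 6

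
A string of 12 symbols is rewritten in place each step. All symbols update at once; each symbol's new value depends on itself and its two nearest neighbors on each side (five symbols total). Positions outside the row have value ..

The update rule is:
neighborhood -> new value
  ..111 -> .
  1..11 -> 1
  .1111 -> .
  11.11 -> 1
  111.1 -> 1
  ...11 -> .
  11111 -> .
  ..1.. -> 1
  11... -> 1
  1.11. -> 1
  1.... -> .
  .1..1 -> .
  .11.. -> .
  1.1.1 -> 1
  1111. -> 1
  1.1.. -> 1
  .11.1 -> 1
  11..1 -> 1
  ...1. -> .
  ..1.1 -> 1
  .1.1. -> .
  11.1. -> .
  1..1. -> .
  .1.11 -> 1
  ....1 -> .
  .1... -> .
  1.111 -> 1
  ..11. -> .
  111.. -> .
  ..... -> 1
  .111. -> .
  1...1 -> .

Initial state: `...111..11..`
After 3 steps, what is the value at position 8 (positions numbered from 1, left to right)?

.

1.....11..1.
1..1....1.1.
1..1....1.1.
position 8 holds .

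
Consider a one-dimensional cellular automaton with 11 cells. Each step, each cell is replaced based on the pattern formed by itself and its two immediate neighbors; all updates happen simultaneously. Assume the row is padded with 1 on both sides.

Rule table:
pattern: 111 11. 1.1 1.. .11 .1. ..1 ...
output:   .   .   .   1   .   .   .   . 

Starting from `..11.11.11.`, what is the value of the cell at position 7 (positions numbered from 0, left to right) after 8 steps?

1

1..........
.1.........
..1........
1..1.......
.1..1......
..1..1.....
1..1..1....
.1..1..1...
position 7 holds 1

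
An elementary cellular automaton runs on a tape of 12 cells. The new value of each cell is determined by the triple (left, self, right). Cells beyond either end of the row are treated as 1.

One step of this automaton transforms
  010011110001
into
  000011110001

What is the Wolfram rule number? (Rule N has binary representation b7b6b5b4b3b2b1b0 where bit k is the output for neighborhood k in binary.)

200

position 5: 111 → 1  (bit 7 = 1)
position 7: 110 → 1  (bit 6 = 1)
position 0: 101 → 0  (bit 5 = 0)
position 2: 100 → 0  (bit 4 = 0)
position 4: 011 → 1  (bit 3 = 1)
position 1: 010 → 0  (bit 2 = 0)
position 3: 001 → 0  (bit 1 = 0)
position 9: 000 → 0  (bit 0 = 0)
bits b7..b0 = 11001000 = 200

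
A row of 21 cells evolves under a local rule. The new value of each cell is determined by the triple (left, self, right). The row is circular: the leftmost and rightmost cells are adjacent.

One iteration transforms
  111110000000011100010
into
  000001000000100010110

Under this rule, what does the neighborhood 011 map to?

0

At position 0 the neighborhood is 011; the next row has 0 there.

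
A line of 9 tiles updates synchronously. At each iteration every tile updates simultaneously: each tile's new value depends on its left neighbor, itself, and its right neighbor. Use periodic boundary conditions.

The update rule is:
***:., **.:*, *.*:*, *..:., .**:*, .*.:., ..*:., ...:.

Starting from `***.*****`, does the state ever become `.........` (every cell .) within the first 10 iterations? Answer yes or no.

yes

..***....
..*.*....
...*.....
.........
all cells are . at iteration 4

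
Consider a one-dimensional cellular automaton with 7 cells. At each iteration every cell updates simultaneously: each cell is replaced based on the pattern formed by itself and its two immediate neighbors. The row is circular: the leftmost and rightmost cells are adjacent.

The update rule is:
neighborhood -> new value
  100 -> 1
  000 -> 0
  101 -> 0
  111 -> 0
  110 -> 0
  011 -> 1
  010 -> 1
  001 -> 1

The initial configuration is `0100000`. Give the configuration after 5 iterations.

1110000
1001001
0111111
0100000  (repeats iteration 0; period 4)
iteration 5: 1110000

1110000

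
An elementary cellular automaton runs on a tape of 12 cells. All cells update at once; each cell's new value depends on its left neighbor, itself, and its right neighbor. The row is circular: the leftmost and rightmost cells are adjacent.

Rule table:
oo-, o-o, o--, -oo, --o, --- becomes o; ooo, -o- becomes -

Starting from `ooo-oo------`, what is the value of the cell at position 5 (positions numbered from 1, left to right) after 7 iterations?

o

o-oooooooooo
ooo---------
o-oooooooooo  (repeats iteration 1; period 2)
iteration 7: o-oooooooooo
position 5 holds o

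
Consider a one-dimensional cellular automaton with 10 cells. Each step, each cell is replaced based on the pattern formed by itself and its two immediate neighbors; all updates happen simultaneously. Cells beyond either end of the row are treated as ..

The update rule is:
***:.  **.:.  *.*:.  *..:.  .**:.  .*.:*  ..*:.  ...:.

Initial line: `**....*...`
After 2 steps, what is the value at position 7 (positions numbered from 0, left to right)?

.

......*...
......*...
position 7 holds .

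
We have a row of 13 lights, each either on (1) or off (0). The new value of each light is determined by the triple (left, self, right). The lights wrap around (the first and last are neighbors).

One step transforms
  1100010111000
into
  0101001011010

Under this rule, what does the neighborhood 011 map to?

0

At position 0 the neighborhood is 011; the next row has 0 there.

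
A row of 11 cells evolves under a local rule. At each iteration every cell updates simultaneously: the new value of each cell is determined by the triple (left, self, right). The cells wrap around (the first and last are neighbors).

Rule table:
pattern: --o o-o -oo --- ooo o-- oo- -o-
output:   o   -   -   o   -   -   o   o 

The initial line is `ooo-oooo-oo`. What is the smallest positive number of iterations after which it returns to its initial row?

--o----o---
ooo-oooo-oo

2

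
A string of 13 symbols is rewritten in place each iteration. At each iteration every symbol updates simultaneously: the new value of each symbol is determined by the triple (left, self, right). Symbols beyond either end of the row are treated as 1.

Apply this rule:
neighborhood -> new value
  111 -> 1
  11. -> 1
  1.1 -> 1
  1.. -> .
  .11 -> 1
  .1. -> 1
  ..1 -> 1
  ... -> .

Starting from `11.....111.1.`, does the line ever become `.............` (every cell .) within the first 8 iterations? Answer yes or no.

iteration 1: 11....1111111
iteration 2: 11...11111111
iteration 3: 11..111111111
iteration 4: 11.1111111111
iteration 5: 1111111111111
iteration 6: 1111111111111  (fixed point — unchanged through iteration 8)
iteration 8 is 1111111111111, still not uniform .

no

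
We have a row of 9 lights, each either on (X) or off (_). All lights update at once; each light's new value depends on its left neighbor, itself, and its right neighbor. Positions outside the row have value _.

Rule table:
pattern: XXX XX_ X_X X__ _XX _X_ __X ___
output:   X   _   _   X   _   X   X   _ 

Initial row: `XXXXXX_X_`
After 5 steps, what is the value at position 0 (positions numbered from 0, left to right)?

_XXXX__XX
X_XX_XX__
X______X_
XX____XXX
__X__X_X_
position 0 holds _

_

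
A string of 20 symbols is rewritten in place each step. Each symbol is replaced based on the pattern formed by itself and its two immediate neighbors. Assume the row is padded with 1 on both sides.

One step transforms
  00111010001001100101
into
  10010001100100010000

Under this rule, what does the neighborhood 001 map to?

0

At position 1 the neighborhood is 001; the next row has 0 there.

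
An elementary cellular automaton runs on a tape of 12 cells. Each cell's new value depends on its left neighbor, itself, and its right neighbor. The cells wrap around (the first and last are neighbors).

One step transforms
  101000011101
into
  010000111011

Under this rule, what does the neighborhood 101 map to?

1

At position 1 the neighborhood is 101; the next row has 1 there.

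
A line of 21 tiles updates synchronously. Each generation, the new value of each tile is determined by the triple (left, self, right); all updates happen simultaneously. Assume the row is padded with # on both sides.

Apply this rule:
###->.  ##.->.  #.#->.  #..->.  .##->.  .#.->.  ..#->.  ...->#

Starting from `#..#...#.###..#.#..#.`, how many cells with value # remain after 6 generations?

.....#...............
.###...#############.
.....#...............  (repeats generation 1; period 2)
generation 6: .###...#############.
count of #: 16

16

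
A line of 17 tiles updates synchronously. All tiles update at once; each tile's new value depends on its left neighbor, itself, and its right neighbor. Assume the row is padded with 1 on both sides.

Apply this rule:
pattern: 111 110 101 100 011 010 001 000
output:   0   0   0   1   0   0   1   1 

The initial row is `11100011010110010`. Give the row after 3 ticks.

00011100000001100

00011100000001100
11100011111110011
00011100000001100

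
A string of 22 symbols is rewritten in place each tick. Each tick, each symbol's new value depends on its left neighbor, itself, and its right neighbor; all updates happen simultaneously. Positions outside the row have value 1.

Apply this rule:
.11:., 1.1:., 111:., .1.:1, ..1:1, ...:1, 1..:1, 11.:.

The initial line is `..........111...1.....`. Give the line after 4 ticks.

..........111.........

1111111111...111111111
..........111.........
1111111111...111111111  (repeats tick 1; period 2)
tick 4: ..........111.........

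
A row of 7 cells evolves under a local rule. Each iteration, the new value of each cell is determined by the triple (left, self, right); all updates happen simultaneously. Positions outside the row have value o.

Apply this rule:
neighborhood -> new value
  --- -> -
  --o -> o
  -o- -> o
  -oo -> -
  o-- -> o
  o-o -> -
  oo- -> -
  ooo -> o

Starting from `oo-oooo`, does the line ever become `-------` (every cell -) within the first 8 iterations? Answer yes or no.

iteration 1: o---ooo
iteration 2: -o-o-oo
iteration 3: -o-o--o
iteration 4: -o-ooo-
iteration 5: -o--o--
iteration 6: -oooooo
iteration 7: --ooooo
iteration 8: oo-oooo
iteration 8 is oo-oooo, still not uniform -

no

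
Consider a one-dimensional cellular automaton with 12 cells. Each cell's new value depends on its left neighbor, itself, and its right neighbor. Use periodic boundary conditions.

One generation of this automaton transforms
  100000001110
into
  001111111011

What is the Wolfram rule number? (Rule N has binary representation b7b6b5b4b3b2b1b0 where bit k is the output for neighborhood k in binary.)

107

position 9: 111 → 0  (bit 7 = 0)
position 10: 110 → 1  (bit 6 = 1)
position 11: 101 → 1  (bit 5 = 1)
position 1: 100 → 0  (bit 4 = 0)
position 8: 011 → 1  (bit 3 = 1)
position 0: 010 → 0  (bit 2 = 0)
position 7: 001 → 1  (bit 1 = 1)
position 2: 000 → 1  (bit 0 = 1)
bits b7..b0 = 01101011 = 107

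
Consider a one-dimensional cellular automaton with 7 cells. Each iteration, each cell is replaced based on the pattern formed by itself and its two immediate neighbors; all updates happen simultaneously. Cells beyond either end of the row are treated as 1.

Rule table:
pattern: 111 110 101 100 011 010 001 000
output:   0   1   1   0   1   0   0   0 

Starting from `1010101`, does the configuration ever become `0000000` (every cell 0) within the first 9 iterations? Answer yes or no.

1101011
0110110
1111111
0000000
all cells are 0 at iteration 4

yes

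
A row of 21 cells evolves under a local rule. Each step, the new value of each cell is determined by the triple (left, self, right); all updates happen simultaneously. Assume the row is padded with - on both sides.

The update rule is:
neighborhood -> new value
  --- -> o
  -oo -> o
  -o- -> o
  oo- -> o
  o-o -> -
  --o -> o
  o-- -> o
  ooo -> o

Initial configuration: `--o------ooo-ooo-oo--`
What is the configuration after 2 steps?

oooooooooooo-ooo-oooo

step 1: oooooooooooo-ooo-oooo
step 2: oooooooooooo-ooo-oooo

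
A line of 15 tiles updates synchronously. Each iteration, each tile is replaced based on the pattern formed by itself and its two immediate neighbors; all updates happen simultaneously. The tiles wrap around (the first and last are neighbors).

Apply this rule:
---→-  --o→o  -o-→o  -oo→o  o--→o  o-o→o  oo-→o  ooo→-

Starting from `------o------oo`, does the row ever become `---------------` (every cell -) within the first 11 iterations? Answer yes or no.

yes

o----ooo----ooo
oo--oo-oo--oo--
ooooooooooooooo
---------------
all cells are - at iteration 4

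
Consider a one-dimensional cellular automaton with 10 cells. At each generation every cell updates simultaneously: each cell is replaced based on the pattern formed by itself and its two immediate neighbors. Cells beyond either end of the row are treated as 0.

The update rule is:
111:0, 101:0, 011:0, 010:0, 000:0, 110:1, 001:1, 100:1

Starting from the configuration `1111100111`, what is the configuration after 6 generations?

0000011010

0000111001
0001001110
0010110011
0100011101
1010100100
0000011010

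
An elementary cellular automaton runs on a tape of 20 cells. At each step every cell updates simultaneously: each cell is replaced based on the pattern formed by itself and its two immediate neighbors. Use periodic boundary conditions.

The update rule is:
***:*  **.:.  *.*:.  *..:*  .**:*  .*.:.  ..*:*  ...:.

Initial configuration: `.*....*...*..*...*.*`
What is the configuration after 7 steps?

..*..*.*.*.**.*.*...
.*.**......*.....*..
*..*.*....*.*...*.*.
.**...*..*...*.*....
**.*.*.**.*.*...*...
*......*.....*.*.*.*
.*....*.*...*......*

.*....*.*...*......*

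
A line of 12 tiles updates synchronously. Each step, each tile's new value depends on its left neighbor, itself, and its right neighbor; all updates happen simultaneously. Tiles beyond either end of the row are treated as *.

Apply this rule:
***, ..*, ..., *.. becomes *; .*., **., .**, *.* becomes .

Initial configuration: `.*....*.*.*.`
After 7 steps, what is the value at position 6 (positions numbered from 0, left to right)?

step 1: ..****......
step 2: **.**.******
step 3: *......*****
step 4: .******.****
step 5: ..****...***
step 6: **.**.***.**
step 7: *......*...*
position 6 holds .

.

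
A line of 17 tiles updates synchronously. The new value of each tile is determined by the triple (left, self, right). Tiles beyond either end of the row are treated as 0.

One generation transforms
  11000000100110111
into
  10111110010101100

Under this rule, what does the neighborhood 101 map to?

1

At position 13 the neighborhood is 101; the next row has 1 there.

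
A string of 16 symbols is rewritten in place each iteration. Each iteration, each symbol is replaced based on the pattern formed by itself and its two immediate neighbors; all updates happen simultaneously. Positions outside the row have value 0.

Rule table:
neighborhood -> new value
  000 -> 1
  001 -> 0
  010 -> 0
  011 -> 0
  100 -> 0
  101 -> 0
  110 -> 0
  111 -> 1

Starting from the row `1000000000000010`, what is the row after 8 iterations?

0011111111111000
1001111111110011
0000111111100000
1110011111001111
0100001110000110
0001100100110000
1100000000000111
0001111111110010

0001111111110010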